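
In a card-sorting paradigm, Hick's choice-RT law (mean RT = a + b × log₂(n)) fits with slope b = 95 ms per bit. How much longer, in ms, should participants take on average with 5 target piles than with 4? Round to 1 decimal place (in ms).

ΔRT = (a + b log₂ n₂) − (a + b log₂ n₁) = b·(log₂ n₂ − log₂ n₁).
log₂(5) − log₂(4) = 2.3219 − 2 = 0.3219.
ΔRT = 95 × 0.3219 = 30.583 ms.

30.6 ms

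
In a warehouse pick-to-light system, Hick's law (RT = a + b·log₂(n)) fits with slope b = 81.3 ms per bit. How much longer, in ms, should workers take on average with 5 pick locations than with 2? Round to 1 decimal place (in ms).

Only the slope matters, since a is common to both: ΔRT = b·log₂(n₂/n₁).
log₂(5) − log₂(2) = 2.3219 − 1 = 1.3219.
ΔRT = 81.3 × 1.3219 = 107.473 ms.

107.5 ms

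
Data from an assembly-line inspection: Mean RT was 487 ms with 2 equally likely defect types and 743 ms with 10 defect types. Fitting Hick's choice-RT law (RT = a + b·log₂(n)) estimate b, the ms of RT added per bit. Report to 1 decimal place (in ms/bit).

110.3 ms/bit

Slope: b = (743 − 487) / (log₂ 10 − log₂ 2) = 256/2.3219 = 110.253 ms/bit.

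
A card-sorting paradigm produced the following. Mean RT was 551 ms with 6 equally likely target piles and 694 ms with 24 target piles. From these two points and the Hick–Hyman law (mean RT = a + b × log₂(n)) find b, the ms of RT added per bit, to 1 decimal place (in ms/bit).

71.5 ms/bit

b = (RT₂ − RT₁)/(log₂ n₂ − log₂ n₁) = (694 − 551)/(4.5850 − 2.5850) = 71.500 ms/bit.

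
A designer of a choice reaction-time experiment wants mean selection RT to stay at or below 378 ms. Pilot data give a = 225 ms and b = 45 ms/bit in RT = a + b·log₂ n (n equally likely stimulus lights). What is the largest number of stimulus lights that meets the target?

10

Information budget: (378 − 225)/45 = 3.4000 bits, so n ≤ 2^3.4000 = 10.556 → at most 10.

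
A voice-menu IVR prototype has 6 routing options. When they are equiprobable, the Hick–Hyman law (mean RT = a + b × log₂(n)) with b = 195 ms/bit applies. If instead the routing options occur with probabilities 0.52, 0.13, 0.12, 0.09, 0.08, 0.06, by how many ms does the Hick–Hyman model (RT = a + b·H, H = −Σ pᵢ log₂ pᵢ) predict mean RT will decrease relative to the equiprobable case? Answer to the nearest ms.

97 ms

The RT saving is b·ΔH. Equiprobable H₀ = log₂(6) = 2.5850 bits; with the given probabilities H = 2.0880 bits.
b·(H₀ − H) = 195 × (2.5850 − 2.0880) = 96.91 ms.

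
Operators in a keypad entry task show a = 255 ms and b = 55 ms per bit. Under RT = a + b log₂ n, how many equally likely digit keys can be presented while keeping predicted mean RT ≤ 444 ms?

Set 255 + 55·log₂ n ≤ 444 → log₂ n ≤ (444 − 255)/55 = 3.4364.
So n ≤ 2^3.4364 = 10.826; the largest integer n is 10.

10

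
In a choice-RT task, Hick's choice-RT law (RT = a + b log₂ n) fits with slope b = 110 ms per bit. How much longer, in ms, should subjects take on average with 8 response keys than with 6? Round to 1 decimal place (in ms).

45.7 ms

ΔRT = (a + b log₂ n₂) − (a + b log₂ n₁) = b·(log₂ n₂ − log₂ n₁).
log₂(8) − log₂(6) = 3 − 2.5850 = 0.4150.
ΔRT = 110 × 0.4150 = 45.654 ms.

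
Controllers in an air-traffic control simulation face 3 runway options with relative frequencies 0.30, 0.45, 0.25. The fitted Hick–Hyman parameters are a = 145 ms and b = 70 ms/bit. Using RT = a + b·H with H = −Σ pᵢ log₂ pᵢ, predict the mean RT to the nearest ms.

Entropy contributions −pᵢ log₂ pᵢ: 0.5211, 0.5184, 0.5000; sum H = 1.5395 bits.
RT = a + bH = 145 + 70·1.5395 = 252.76 ms.

253 ms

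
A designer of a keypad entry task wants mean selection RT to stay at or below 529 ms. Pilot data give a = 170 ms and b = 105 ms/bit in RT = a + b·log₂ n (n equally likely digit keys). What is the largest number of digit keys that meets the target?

Set 170 + 105·log₂ n ≤ 529 → log₂ n ≤ (529 − 170)/105 = 3.4190.
So n ≤ 2^3.4190 = 10.696; the largest integer n is 10.

10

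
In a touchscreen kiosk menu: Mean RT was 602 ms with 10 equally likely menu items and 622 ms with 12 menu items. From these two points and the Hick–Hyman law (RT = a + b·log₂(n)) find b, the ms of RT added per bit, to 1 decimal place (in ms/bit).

76.0 ms/bit

Slope: b = (622 − 602) / (log₂ 12 − log₂ 10) = 20/0.2630 = 76.036 ms/bit.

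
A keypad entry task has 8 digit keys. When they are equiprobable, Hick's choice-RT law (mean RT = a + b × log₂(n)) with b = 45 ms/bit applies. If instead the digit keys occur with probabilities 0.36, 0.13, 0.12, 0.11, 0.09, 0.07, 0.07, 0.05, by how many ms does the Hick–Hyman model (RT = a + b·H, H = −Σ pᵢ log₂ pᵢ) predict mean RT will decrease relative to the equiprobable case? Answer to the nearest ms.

The RT saving is b·ΔH. Equiprobable H₀ = log₂(8) = 3.0000 bits; with the given probabilities H = 2.6965 bits.
b·(H₀ − H) = 45 × (3.0000 − 2.6965) = 13.66 ms.

14 ms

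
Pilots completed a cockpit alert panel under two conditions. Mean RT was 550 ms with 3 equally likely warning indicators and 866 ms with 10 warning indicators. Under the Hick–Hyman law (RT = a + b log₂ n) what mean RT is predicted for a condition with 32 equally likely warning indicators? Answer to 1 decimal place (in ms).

1171.3 ms

With log₂ n on the abscissa the relation is linear; from the two conditions:
  b = (866 − 550) / (log₂ 10 − log₂ 3) = 316 / (3.3219 − 1.5850) = 181.926 ms/bit
  a = 550 − 181.926 × 1.5850 = 261.653 ms
Then RT(32) = 261.653 + 181.926 × log₂ 32 = 261.653 + 181.926 × 5 ≈ 1171.286 ms.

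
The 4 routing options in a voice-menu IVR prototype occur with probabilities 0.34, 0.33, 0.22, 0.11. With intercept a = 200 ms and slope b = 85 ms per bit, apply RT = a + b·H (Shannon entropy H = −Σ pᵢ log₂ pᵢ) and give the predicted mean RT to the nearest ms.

Entropy contributions −pᵢ log₂ pᵢ: 0.5292, 0.5278, 0.4806, 0.3503; sum H = 1.8879 bits.
RT = a + bH = 200 + 85·1.8879 = 360.47 ms.

360 ms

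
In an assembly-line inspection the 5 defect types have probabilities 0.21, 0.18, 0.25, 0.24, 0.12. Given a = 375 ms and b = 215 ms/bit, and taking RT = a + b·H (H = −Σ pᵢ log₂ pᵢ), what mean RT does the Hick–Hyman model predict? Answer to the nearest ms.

H = 0.21·log₂(1/0.21) + 0.18·log₂(1/0.18) + 0.25·log₂(1/0.25) + 0.24·log₂(1/0.24) + 0.12·log₂(1/0.12) = 2.2793 bits.
RT = 375 + 215 × 2.2793 = 865.06 ms.

865 ms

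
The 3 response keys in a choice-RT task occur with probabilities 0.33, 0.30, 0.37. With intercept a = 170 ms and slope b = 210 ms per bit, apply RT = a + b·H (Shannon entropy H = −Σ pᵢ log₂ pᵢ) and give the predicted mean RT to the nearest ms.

H = 0.33·log₂(1/0.33) + 0.30·log₂(1/0.30) + 0.37·log₂(1/0.37) = 1.5796 bits.
RT = 170 + 210 × 1.5796 = 501.72 ms.

502 ms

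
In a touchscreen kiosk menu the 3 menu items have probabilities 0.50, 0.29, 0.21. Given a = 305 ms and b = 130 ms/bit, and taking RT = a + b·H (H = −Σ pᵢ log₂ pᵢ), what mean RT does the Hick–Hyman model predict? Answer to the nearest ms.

Entropy contributions −pᵢ log₂ pᵢ: 0.5000, 0.5179, 0.4728; sum H = 1.4907 bits.
RT = a + bH = 305 + 130·1.4907 = 498.79 ms.

499 ms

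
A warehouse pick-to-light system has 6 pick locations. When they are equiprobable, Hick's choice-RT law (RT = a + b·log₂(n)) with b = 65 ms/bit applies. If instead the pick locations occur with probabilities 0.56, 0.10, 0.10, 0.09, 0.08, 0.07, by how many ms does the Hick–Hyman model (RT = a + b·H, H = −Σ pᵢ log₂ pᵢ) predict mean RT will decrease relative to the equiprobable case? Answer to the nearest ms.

38 ms

The RT saving is b·ΔH. Equiprobable H₀ = log₂(6) = 2.5850 bits; with the given probabilities H = 2.0055 bits.
b·(H₀ − H) = 65 × (2.5850 − 2.0055) = 37.66 ms.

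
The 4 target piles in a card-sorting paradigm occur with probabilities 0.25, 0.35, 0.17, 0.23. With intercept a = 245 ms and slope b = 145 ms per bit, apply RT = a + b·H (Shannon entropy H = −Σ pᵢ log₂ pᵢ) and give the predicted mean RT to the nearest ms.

528 ms

Entropy contributions −pᵢ log₂ pᵢ: 0.5000, 0.5301, 0.4346, 0.4877; sum H = 1.9524 bits.
RT = a + bH = 245 + 145·1.9524 = 528.09 ms.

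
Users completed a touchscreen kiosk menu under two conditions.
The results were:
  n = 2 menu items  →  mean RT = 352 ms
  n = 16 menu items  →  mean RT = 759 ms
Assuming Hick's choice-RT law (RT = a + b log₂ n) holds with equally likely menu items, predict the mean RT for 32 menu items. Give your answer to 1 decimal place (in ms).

894.7 ms

Solve the two-equation system in a and b:
  b = (759 − 352) / (log₂ 16 − log₂ 2) = 407 / (4 − 1) = 135.667 ms/bit
  a = 352 − 135.667 × 1 = 216.333 ms
Then RT(32) = 216.333 + 135.667 × log₂ 32 = 216.333 + 135.667 × 5 ≈ 894.667 ms.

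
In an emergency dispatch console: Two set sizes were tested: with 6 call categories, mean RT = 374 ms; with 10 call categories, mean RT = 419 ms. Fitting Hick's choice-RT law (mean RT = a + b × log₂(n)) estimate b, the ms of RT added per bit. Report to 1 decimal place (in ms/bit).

The slope on a log₂ axis is (419 − 374) / (3.3219 − 2.5850) = 61.061 ms/bit.

61.1 ms/bit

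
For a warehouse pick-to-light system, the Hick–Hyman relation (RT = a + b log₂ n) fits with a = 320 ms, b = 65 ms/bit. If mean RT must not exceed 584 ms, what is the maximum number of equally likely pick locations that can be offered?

Information budget: (584 − 320)/65 = 4.0615 bits, so n ≤ 2^4.0615 = 16.697 → at most 16.

16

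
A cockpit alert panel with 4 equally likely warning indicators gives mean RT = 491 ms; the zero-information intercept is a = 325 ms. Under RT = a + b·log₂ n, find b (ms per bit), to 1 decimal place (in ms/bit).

83.0 ms/bit

log₂(4) = 2 bits.
b = (RT − a)/log₂ n = (491 − 325) / 2 = 83.000 ms/bit.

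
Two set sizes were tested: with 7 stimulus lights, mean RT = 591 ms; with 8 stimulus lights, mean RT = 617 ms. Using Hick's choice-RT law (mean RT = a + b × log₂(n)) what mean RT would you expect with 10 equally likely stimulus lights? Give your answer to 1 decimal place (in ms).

660.4 ms

With log₂ n on the abscissa the relation is linear; from the two conditions:
  b = (617 − 591) / (log₂ 8 − log₂ 7) = 26 / (3 − 2.8074) = 134.963 ms/bit
  a = 591 − 134.963 × 2.8074 = 212.110 ms
Then RT(10) = 212.110 + 134.963 × log₂ 10 = 212.110 + 134.963 × 3.3219 ≈ 660.448 ms.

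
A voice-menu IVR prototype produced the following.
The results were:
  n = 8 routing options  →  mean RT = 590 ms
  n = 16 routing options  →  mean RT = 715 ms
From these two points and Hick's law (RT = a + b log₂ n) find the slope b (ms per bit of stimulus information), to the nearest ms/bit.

b = (RT₂ − RT₁)/(log₂ n₂ − log₂ n₁) = (715 − 590)/(4 − 3) = 125 ms/bit.

125 ms/bit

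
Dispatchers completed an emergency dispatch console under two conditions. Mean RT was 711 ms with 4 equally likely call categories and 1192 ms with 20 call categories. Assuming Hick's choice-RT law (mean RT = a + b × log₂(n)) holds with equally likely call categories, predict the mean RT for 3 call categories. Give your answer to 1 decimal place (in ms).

Fit slope and intercept:
  b = (1192 − 711) / (log₂ 20 − log₂ 4) = 481 / (4.3219 − 2) = 207.155 ms/bit
  a = 711 − 207.155 × 2 = 296.689 ms
Then RT(3) = 296.689 + 207.155 × log₂ 3 = 296.689 + 207.155 × 1.5850 ≈ 625.023 ms.

625.0 ms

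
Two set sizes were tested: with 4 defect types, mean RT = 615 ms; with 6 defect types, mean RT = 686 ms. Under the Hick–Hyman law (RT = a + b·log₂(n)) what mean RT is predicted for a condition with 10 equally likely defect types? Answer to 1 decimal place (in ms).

775.4 ms

With log₂ n on the abscissa the relation is linear; from the two conditions:
  b = (686 − 615) / (log₂ 6 − log₂ 4) = 71 / (2.5850 − 2) = 121.375 ms/bit
  a = 615 − 121.375 × 2 = 372.249 ms
Then RT(10) = 372.249 + 121.375 × log₂ 10 = 372.249 + 121.375 × 3.3219 ≈ 775.449 ms.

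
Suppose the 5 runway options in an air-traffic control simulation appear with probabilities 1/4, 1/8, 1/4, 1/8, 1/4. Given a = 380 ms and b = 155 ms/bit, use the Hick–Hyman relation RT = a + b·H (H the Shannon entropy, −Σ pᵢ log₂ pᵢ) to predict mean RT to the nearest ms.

729 ms

Each term −pᵢ log₂ pᵢ: 0.25·2 + 0.125·3 + 0.25·2 + 0.125·3 + 0.25·2; summed, H = 2.250 bits.
Mean RT = a + bH = 380 + 155·2.250 = 728.75 ms.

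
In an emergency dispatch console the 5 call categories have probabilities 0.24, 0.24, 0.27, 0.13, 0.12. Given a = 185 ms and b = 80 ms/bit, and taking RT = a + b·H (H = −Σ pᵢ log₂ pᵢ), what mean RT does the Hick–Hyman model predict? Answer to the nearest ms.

Entropy contributions −pᵢ log₂ pᵢ: 0.4941, 0.4941, 0.5100, 0.3826, 0.3671; sum H = 2.2480 bits.
RT = a + bH = 185 + 80·2.2480 = 364.84 ms.

365 ms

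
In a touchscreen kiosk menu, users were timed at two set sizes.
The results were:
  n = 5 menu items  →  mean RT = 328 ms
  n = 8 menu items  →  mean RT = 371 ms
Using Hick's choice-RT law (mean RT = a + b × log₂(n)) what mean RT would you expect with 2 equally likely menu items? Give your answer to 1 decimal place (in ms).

244.2 ms

Solve the two-equation system in a and b:
  b = (371 − 328) / (log₂ 8 − log₂ 5) = 43 / (3 − 2.3219) = 63.415 ms/bit
  a = 328 − 63.415 × 2.3219 = 180.755 ms
Then RT(2) = 180.755 + 63.415 × log₂ 2 = 180.755 + 63.415 × 1 ≈ 244.170 ms.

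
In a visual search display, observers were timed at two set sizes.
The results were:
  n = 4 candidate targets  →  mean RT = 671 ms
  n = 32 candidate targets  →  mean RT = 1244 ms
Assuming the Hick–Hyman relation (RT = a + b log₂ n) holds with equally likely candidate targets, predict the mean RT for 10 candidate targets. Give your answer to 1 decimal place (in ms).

Fit slope and intercept:
  b = (1244 − 671) / (log₂ 32 − log₂ 4) = 573 / (5 − 2) = 191.000 ms/bit
  a = 671 − 191.000 × 2 = 289.000 ms
Then RT(10) = 289.000 + 191.000 × log₂ 10 = 289.000 + 191.000 × 3.3219 ≈ 923.488 ms.

923.5 ms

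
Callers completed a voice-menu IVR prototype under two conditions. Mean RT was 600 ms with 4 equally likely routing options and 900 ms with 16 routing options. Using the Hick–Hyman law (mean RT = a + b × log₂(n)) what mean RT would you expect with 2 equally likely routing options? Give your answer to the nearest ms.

Solve the two-equation system in a and b:
  b = (900 − 600) / (log₂ 16 − log₂ 4) = 300 / (4 − 2) = 150 ms/bit
  a = 600 − 150 × 2 = 300 ms
Then RT(2) = 300 + 150 × log₂ 2 = 300 + 150 × 1 ≈ 450.000 ms.

450 ms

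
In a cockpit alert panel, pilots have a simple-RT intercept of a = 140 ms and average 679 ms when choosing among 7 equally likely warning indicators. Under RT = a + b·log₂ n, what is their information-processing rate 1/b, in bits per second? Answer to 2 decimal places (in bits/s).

5.21 bits/s

Choice component = 679 − 140 = 539 ms over log₂(7) = 2.8074 bits.
b = 539 / 2.8074 = 191.996 ms/bit, so 1/b = 5.208 bits/s.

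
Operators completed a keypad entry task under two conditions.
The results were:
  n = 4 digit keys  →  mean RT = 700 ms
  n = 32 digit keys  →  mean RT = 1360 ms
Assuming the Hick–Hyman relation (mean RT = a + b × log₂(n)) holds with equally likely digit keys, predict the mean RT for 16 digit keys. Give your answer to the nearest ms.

Solve the two-equation system in a and b:
  b = (1360 − 700) / (log₂ 32 − log₂ 4) = 660 / (5 − 2) = 220 ms/bit
  a = 700 − 220 × 2 = 260 ms
Then RT(16) = 260 + 220 × log₂ 16 = 260 + 220 × 4 ≈ 1140.000 ms.

1140 ms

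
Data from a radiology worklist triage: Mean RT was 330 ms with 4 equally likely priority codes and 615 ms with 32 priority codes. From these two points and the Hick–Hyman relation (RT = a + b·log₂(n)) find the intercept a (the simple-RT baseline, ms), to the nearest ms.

140 ms

The slope on a log₂ axis is (615 − 330) / (5 − 2) = 95 ms/bit.
Intercept: a = 330 − 95·log₂(4) = 140.000 ms.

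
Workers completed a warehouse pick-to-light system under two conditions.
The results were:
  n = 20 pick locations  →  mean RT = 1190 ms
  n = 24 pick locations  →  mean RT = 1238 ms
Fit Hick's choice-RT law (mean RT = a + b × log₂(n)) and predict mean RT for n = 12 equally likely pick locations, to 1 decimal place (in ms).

With log₂ n on the abscissa the relation is linear; from the two conditions:
  b = (1238 − 1190) / (log₂ 24 − log₂ 20) = 48 / (4.5850 − 4.3219) = 182.486 ms/bit
  a = 1190 − 182.486 × 4.3219 = 401.310 ms
Then RT(12) = 401.310 + 182.486 × log₂ 12 = 401.310 + 182.486 × 3.5850 ≈ 1055.514 ms.

1055.5 ms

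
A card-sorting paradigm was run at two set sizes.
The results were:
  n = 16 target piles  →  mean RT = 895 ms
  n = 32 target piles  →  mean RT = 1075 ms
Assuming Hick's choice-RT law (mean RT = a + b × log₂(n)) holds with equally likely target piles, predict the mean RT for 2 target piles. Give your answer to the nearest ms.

355 ms

With log₂ n on the abscissa the relation is linear; from the two conditions:
  b = (1075 − 895) / (log₂ 32 − log₂ 16) = 180 / (5 − 4) = 180 ms/bit
  a = 895 − 180 × 4 = 175 ms
Then RT(2) = 175 + 180 × log₂ 2 = 175 + 180 × 1 ≈ 355.000 ms.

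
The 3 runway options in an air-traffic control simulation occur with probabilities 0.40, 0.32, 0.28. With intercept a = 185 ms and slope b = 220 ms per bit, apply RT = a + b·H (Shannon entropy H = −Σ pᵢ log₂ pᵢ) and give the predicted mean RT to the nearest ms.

Entropy contributions −pᵢ log₂ pᵢ: 0.5288, 0.5260, 0.5142; sum H = 1.5690 bits.
RT = a + bH = 185 + 220·1.5690 = 530.19 ms.

530 ms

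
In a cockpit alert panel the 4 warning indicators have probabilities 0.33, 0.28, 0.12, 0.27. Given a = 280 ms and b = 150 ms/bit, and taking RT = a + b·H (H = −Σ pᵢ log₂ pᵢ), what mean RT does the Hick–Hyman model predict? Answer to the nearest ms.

Entropy contributions −pᵢ log₂ pᵢ: 0.5278, 0.5142, 0.3671, 0.5100; sum H = 1.9191 bits.
RT = a + bH = 280 + 150·1.9191 = 567.87 ms.

568 ms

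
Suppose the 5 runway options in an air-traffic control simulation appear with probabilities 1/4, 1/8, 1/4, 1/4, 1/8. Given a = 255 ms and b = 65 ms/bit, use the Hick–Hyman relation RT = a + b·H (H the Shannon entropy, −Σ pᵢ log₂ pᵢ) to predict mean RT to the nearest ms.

401 ms

Each term −pᵢ log₂ pᵢ: 0.25·2 + 0.125·3 + 0.25·2 + 0.25·2 + 0.125·3; summed, H = 2.250 bits.
Mean RT = a + bH = 255 + 65·2.250 = 401.25 ms.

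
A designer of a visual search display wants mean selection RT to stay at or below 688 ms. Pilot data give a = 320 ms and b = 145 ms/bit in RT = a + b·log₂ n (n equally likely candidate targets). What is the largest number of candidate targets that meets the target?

5

Set 320 + 145·log₂ n ≤ 688 → log₂ n ≤ (688 − 320)/145 = 2.5379.
So n ≤ 2^2.5379 = 5.808; the largest integer n is 5.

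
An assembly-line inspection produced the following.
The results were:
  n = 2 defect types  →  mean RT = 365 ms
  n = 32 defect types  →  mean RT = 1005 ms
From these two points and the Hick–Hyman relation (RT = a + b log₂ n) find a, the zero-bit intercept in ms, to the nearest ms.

Slope: b = (1005 − 365) / (log₂ 32 − log₂ 2) = 640/4.0000 = 160 ms/bit.
a = RT₁ − b·log₂ n₁ = 365 − 160 × 1 = 205.000 ms.

205 ms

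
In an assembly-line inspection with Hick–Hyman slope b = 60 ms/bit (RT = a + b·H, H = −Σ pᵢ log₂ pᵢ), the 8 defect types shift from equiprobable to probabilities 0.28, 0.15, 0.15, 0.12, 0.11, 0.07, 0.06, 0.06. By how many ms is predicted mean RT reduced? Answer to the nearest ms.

Equiprobable entropy H₀ = log₂ 8 = 3.0000 bits.
Skewed entropy H = −Σ pᵢ log₂ pᵢ = 2.8083 bits.
ΔRT = b·(H₀ − H) = 60 × 0.1917 = 11.50 ms.

12 ms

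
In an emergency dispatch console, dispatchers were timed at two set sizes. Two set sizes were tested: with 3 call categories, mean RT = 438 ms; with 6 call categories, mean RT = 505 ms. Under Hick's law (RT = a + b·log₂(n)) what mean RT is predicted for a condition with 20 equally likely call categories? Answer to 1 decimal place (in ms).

Solve the two-equation system in a and b:
  b = (505 − 438) / (log₂ 6 − log₂ 3) = 67 / (2.5850 − 1.5850) = 67.000 ms/bit
  a = 438 − 67.000 × 1.5850 = 331.808 ms
Then RT(20) = 331.808 + 67.000 × log₂ 20 = 331.808 + 67.000 × 4.3219 ≈ 621.377 ms.

621.4 ms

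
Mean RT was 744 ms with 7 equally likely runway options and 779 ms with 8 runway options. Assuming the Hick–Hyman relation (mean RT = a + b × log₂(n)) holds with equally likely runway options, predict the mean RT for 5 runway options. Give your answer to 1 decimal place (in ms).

Fit slope and intercept:
  b = (779 − 744) / (log₂ 8 − log₂ 7) = 35 / (3 − 2.8074) = 181.681 ms/bit
  a = 744 − 181.681 × 2.8074 = 233.956 ms
Then RT(5) = 233.956 + 181.681 × log₂ 5 = 233.956 + 181.681 × 2.3219 ≈ 655.807 ms.

655.8 ms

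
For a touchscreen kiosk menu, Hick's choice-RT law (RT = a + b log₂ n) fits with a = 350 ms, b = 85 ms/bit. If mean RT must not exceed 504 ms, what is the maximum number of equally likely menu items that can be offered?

3

Set 350 + 85·log₂ n ≤ 504 → log₂ n ≤ (504 − 350)/85 = 1.8118.
So n ≤ 2^1.8118 = 3.511; the largest integer n is 3.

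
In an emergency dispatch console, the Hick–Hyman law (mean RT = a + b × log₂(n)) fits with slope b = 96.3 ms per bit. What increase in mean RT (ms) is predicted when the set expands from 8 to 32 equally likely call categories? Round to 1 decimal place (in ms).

192.6 ms

Only the slope matters, since a is common to both: ΔRT = b·log₂(n₂/n₁).
log₂(32) − log₂(8) = log₂(32/8) = log₂(4) = 2.
ΔRT = 96.3 × 2.0000 = 192.600 ms.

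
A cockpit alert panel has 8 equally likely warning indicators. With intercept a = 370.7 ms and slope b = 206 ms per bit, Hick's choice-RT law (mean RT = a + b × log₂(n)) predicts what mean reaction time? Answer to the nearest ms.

989 ms

log₂(8) = 3 bits, so RT = 370.7 + 206 × 3 ≈ 988.700 ms.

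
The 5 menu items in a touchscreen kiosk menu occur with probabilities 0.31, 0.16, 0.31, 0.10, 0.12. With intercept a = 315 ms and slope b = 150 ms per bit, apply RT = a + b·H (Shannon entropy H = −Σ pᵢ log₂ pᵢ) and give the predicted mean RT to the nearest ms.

640 ms

H = 0.31·log₂(1/0.31) + 0.16·log₂(1/0.16) + 0.31·log₂(1/0.31) + 0.10·log₂(1/0.10) + 0.12·log₂(1/0.12) = 2.1699 bits.
RT = 315 + 150 × 2.1699 = 640.48 ms.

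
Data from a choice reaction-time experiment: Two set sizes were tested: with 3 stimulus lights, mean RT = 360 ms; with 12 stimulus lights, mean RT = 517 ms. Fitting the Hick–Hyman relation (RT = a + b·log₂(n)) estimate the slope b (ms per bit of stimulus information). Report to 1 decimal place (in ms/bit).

78.5 ms/bit

The slope on a log₂ axis is (517 − 360) / (3.5850 − 1.5850) = 78.500 ms/bit.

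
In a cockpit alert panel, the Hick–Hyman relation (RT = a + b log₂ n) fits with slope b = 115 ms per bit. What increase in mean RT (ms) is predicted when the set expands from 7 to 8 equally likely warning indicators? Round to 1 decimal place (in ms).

22.2 ms

ΔRT = (a + b log₂ n₂) − (a + b log₂ n₁) = b·(log₂ n₂ − log₂ n₁).
log₂(8) − log₂(7) = 3 − 2.8074 = 0.1926.
ΔRT = 115 × 0.1926 = 22.154 ms.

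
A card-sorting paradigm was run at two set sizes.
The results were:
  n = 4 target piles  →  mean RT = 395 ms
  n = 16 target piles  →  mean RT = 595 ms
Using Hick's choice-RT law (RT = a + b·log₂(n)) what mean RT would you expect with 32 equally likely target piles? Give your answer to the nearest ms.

With log₂ n on the abscissa the relation is linear; from the two conditions:
  b = (595 − 395) / (log₂ 16 − log₂ 4) = 200 / (4 − 2) = 100 ms/bit
  a = 395 − 100 × 2 = 195 ms
Then RT(32) = 195 + 100 × log₂ 32 = 195 + 100 × 5 ≈ 695.000 ms.

695 ms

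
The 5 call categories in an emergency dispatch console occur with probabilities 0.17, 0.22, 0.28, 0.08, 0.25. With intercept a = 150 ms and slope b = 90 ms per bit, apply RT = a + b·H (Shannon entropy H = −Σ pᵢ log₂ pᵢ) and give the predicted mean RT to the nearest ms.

350 ms

Entropy contributions −pᵢ log₂ pᵢ: 0.4346, 0.4806, 0.5142, 0.2915, 0.5000; sum H = 2.2209 bits.
RT = a + bH = 150 + 90·2.2209 = 349.88 ms.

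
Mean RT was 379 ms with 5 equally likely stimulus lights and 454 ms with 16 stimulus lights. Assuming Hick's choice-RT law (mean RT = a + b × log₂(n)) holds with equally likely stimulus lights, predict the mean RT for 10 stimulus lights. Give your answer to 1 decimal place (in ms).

423.7 ms

Solve the two-equation system in a and b:
  b = (454 − 379) / (log₂ 16 − log₂ 5) = 75 / (4 − 2.3219) = 44.694 ms/bit
  a = 379 − 44.694 × 2.3219 = 275.223 ms
Then RT(10) = 275.223 + 44.694 × log₂ 10 = 275.223 + 44.694 × 3.3219 ≈ 423.694 ms.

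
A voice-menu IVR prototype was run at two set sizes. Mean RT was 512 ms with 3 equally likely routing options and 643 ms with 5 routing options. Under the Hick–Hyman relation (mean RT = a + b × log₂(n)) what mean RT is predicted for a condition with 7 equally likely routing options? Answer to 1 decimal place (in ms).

729.3 ms

Solve the two-equation system in a and b:
  b = (643 − 512) / (log₂ 5 − log₂ 3) = 131 / (2.3219 − 1.5850) = 177.756 ms/bit
  a = 512 − 177.756 × 1.5850 = 230.264 ms
Then RT(7) = 230.264 + 177.756 × log₂ 7 = 230.264 + 177.756 × 2.8074 ≈ 729.287 ms.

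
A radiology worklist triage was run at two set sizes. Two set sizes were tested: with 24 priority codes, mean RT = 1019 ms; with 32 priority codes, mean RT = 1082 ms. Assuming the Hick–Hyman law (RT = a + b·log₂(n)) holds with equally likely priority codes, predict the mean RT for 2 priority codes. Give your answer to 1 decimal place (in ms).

With log₂ n on the abscissa the relation is linear; from the two conditions:
  b = (1082 − 1019) / (log₂ 32 − log₂ 24) = 63 / (5 − 4.5850) = 151.794 ms/bit
  a = 1019 − 151.794 × 4.5850 = 323.032 ms
Then RT(2) = 323.032 + 151.794 × log₂ 2 = 323.032 + 151.794 × 1 ≈ 474.826 ms.

474.8 ms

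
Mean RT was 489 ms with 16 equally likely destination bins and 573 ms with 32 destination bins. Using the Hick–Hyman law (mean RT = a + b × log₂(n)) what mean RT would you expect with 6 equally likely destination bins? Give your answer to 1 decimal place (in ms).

370.1 ms

With log₂ n on the abscissa the relation is linear; from the two conditions:
  b = (573 − 489) / (log₂ 32 − log₂ 16) = 84 / (5 − 4) = 84.000 ms/bit
  a = 489 − 84.000 × 4 = 153.000 ms
Then RT(6) = 153.000 + 84.000 × log₂ 6 = 153.000 + 84.000 × 2.5850 ≈ 370.137 ms.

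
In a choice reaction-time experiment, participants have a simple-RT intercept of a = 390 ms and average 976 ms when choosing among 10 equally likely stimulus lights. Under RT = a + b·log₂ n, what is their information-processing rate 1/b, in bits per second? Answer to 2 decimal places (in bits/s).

5.67 bits/s

b = (976 − 390)/log₂ 10 = 586/3.3219 = 176.404 ms per bit = 0.17640 s/bit; the reciprocal is 5.669 bits/s.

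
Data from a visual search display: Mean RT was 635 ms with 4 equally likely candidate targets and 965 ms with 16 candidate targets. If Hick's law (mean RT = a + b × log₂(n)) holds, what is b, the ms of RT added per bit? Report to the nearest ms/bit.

165 ms/bit

Slope: b = (965 − 635) / (log₂ 16 − log₂ 4) = 330/2.0000 = 165 ms/bit.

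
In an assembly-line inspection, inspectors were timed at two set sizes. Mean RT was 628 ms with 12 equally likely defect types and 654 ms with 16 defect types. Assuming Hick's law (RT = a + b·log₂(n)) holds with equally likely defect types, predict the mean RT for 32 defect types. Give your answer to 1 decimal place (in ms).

RT is linear in log₂ n, so two points fix the line:
  b = (654 − 628) / (log₂ 16 − log₂ 12) = 26 / (4 − 3.5850) = 62.645 ms/bit
  a = 628 − 62.645 × 3.5850 = 403.420 ms
Then RT(32) = 403.420 + 62.645 × log₂ 32 = 403.420 + 62.645 × 5 ≈ 716.645 ms.

716.6 ms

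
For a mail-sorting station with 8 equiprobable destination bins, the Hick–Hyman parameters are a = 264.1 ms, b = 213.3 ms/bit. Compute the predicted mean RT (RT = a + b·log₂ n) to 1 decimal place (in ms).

log₂(8) = 3 bits, so RT = 264.1 + 213.3 × 3 ≈ 904.000 ms.

904.0 ms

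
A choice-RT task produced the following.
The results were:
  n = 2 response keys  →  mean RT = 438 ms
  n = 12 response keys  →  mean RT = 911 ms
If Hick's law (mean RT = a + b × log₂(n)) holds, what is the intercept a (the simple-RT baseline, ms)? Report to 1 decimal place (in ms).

255.0 ms

b = (RT₂ − RT₁)/(log₂ n₂ − log₂ n₁) = (911 − 438)/(3.5850 − 1) = 182.981 ms/bit.
Intercept: a = 438 − 182.981·log₂(2) = 255.019 ms.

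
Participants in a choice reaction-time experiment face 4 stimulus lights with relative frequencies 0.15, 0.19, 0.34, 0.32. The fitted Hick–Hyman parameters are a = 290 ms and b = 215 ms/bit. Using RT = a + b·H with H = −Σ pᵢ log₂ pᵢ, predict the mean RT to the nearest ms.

703 ms

H = 0.15·log₂(1/0.15) + 0.19·log₂(1/0.19) + 0.34·log₂(1/0.34) + 0.32·log₂(1/0.32) = 1.9210 bits.
RT = 290 + 215 × 1.9210 = 703.01 ms.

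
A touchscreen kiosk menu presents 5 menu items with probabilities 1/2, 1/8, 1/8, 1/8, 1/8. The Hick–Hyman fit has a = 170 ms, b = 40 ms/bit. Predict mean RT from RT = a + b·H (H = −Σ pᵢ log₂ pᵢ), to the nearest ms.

Each term −pᵢ log₂ pᵢ: 0.5·1 + 0.125·3 + 0.125·3 + 0.125·3 + 0.125·3; summed, H = 2.000 bits.
Mean RT = a + bH = 170 + 40·2.000 = 250.00 ms.

250 ms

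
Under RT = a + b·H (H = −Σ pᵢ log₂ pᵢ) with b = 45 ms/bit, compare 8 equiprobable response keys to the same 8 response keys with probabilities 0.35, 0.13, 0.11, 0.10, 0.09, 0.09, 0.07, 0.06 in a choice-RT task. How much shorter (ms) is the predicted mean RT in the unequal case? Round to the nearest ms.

12 ms

The RT saving is b·ΔH. Equiprobable H₀ = log₂(8) = 3.0000 bits; with the given probabilities H = 2.7326 bits.
b·(H₀ − H) = 45 × (3.0000 − 2.7326) = 12.03 ms.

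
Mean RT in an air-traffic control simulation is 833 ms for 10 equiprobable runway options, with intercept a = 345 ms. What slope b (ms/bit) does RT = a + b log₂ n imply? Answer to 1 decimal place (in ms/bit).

146.9 ms/bit

log₂(10) = 3.3219 bits.
b = (RT − a)/log₂ n = (833 − 345) / 3.3219 = 146.903 ms/bit.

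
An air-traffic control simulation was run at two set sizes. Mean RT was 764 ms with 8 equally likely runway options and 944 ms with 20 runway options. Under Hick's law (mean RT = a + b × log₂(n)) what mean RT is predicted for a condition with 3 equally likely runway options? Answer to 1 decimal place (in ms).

RT is linear in log₂ n, so two points fix the line:
  b = (944 − 764) / (log₂ 20 − log₂ 8) = 180 / (4.3219 − 3) = 136.165 ms/bit
  a = 764 − 136.165 × 3 = 355.506 ms
Then RT(3) = 355.506 + 136.165 × log₂ 3 = 355.506 + 136.165 × 1.5850 ≈ 571.322 ms.

571.3 ms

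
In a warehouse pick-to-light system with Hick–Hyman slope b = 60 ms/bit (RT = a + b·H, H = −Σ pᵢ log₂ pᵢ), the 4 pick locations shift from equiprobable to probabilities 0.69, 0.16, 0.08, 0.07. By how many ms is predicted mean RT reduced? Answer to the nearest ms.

Equiprobable entropy H₀ = log₂ 4 = 2.0000 bits.
Skewed entropy H = −Σ pᵢ log₂ pᵢ = 1.3525 bits.
ΔRT = b·(H₀ − H) = 60 × 0.6475 = 38.85 ms.

39 ms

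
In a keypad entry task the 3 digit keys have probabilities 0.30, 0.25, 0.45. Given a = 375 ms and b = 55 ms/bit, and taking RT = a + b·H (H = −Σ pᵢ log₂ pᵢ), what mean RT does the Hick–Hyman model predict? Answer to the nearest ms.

460 ms

H = 0.30·log₂(1/0.30) + 0.25·log₂(1/0.25) + 0.45·log₂(1/0.45) = 1.5395 bits.
RT = 375 + 55 × 1.5395 = 459.67 ms.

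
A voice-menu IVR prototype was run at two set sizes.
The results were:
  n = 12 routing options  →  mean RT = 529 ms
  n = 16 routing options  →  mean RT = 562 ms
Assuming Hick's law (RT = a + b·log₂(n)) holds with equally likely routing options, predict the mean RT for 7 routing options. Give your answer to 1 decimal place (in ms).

With log₂ n on the abscissa the relation is linear; from the two conditions:
  b = (562 − 529) / (log₂ 16 − log₂ 12) = 33 / (4 − 3.5850) = 79.511 ms/bit
  a = 529 − 79.511 × 3.5850 = 243.956 ms
Then RT(7) = 243.956 + 79.511 × log₂ 7 = 243.956 + 79.511 × 2.8074 ≈ 467.172 ms.

467.2 ms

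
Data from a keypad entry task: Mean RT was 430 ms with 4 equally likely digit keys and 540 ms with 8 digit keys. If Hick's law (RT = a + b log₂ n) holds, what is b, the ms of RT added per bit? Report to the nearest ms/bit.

Slope: b = (540 − 430) / (log₂ 8 − log₂ 4) = 110/1.0000 = 110 ms/bit.

110 ms/bit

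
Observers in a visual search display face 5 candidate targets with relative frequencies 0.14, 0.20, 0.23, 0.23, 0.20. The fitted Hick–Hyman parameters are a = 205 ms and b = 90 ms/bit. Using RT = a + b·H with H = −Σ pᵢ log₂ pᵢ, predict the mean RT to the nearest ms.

H = 0.14·log₂(1/0.14) + 0.20·log₂(1/0.20) + 0.23·log₂(1/0.23) + 0.23·log₂(1/0.23) + 0.20·log₂(1/0.20) = 2.3012 bits.
RT = 205 + 90 × 2.3012 = 412.11 ms.

412 ms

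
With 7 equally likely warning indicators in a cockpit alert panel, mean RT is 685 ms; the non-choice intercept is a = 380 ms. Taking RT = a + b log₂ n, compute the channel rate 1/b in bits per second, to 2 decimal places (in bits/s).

9.20 bits/s

b = (685 − 380)/log₂ 7 = 305/2.8074 = 108.643 ms per bit = 0.10864 s/bit; the reciprocal is 9.204 bits/s.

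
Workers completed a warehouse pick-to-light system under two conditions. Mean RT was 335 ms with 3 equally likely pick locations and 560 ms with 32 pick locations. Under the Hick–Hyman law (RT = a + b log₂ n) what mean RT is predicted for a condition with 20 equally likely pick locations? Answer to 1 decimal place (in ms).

515.3 ms

With log₂ n on the abscissa the relation is linear; from the two conditions:
  b = (560 − 335) / (log₂ 32 − log₂ 3) = 225 / (5 − 1.5850) = 65.885 ms/bit
  a = 335 − 65.885 × 1.5850 = 230.575 ms
Then RT(20) = 230.575 + 65.885 × log₂ 20 = 230.575 + 65.885 × 4.3219 ≈ 515.325 ms.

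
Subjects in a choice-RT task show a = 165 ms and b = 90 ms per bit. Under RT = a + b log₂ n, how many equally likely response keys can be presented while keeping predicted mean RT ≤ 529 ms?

16

Set 165 + 90·log₂ n ≤ 529 → log₂ n ≤ (529 − 165)/90 = 4.0444.
So n ≤ 2^4.0444 = 16.501; the largest integer n is 16.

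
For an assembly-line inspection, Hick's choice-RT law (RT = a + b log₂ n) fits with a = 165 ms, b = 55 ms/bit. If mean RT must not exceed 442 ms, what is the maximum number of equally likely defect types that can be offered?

Set 165 + 55·log₂ n ≤ 442 → log₂ n ≤ (442 − 165)/55 = 5.0364.
So n ≤ 2^5.0364 = 32.817; the largest integer n is 32.

32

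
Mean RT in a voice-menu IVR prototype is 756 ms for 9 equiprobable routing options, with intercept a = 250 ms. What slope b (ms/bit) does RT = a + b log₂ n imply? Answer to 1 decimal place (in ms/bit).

log₂(9) = 3.1699 bits.
b = (RT − a)/log₂ n = (756 − 250) / 3.1699 = 159.625 ms/bit.

159.6 ms/bit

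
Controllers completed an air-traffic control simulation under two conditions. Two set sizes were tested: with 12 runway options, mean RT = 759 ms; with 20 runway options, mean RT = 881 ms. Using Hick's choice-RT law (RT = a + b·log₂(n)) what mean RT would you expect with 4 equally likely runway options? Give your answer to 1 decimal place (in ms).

496.6 ms

RT is linear in log₂ n, so two points fix the line:
  b = (881 − 759) / (log₂ 20 − log₂ 12) = 122 / (4.3219 − 3.5850) = 165.544 ms/bit
  a = 759 − 165.544 × 3.5850 = 165.532 ms
Then RT(4) = 165.532 + 165.544 × log₂ 4 = 165.532 + 165.544 × 2 ≈ 496.619 ms.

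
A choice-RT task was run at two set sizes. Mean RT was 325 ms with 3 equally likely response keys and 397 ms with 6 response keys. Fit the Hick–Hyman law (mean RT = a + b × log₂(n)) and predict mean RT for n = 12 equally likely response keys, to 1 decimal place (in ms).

469.0 ms

With log₂ n on the abscissa the relation is linear; from the two conditions:
  b = (397 − 325) / (log₂ 6 − log₂ 3) = 72 / (2.5850 − 1.5850) = 72.000 ms/bit
  a = 325 − 72.000 × 1.5850 = 210.883 ms
Then RT(12) = 210.883 + 72.000 × log₂ 12 = 210.883 + 72.000 × 3.5850 ≈ 469.000 ms.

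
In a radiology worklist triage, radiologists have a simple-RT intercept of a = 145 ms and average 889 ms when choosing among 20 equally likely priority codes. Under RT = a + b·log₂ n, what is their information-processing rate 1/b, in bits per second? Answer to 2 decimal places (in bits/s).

5.81 bits/s

Choice component = 889 − 145 = 744 ms over log₂(20) = 4.3219 bits.
b = 744 / 4.3219 = 172.145 ms/bit, so 1/b = 5.809 bits/s.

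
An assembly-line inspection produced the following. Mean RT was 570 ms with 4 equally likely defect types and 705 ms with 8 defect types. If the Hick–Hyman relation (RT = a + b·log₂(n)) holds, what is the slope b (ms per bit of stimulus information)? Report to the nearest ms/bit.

Slope: b = (705 − 570) / (log₂ 8 − log₂ 4) = 135/1.0000 = 135 ms/bit.

135 ms/bit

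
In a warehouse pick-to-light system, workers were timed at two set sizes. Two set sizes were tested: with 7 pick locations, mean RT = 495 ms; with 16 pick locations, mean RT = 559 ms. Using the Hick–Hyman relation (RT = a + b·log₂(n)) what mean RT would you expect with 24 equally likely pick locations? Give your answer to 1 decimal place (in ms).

590.4 ms

Fit slope and intercept:
  b = (559 − 495) / (log₂ 16 − log₂ 7) = 64 / (4 − 2.8074) = 53.662 ms/bit
  a = 495 − 53.662 × 2.8074 = 344.351 ms
Then RT(24) = 344.351 + 53.662 × log₂ 24 = 344.351 + 53.662 × 4.5850 ≈ 590.390 ms.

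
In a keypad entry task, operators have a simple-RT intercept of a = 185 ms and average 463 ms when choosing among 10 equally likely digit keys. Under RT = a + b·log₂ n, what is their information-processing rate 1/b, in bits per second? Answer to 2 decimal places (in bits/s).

b = (463 − 185)/log₂ 10 = 278/3.3219 = 83.686 ms per bit = 0.08369 s/bit; the reciprocal is 11.949 bits/s.

11.95 bits/s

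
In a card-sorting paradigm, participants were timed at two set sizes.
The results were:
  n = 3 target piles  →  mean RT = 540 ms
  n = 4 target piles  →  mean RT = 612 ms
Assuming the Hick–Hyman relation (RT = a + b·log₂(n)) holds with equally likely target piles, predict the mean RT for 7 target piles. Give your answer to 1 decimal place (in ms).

Fit slope and intercept:
  b = (612 − 540) / (log₂ 4 − log₂ 3) = 72 / (2 − 1.5850) = 173.478 ms/bit
  a = 540 − 173.478 × 1.5850 = 265.043 ms
Then RT(7) = 265.043 + 173.478 × log₂ 7 = 265.043 + 173.478 × 2.8074 ≈ 752.059 ms.

752.1 ms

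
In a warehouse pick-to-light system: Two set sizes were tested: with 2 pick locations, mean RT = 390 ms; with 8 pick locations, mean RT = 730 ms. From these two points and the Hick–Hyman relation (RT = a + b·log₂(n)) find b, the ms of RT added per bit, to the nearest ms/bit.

170 ms/bit

b = (RT₂ − RT₁)/(log₂ n₂ − log₂ n₁) = (730 − 390)/(3 − 1) = 170 ms/bit.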